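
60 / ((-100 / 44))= -132 / 5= -26.40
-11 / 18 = -0.61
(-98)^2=9604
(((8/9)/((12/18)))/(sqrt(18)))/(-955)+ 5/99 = 5/99-2* sqrt(2)/8595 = 0.05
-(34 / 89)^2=-1156 / 7921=-0.15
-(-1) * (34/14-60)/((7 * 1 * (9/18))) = -806/49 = -16.45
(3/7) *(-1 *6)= -2.57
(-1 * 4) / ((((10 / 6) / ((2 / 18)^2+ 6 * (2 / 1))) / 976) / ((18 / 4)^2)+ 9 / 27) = -949648 / 79139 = -12.00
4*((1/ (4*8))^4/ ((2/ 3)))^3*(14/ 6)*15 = 945/ 2305843009213693952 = 0.00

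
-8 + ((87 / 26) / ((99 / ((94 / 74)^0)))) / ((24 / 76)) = -40633 / 5148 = -7.89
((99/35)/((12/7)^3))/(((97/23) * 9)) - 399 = -334381523/838080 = -398.99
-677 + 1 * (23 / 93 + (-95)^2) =776387 / 93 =8348.25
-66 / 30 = -11 / 5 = -2.20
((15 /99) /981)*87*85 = 12325 /10791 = 1.14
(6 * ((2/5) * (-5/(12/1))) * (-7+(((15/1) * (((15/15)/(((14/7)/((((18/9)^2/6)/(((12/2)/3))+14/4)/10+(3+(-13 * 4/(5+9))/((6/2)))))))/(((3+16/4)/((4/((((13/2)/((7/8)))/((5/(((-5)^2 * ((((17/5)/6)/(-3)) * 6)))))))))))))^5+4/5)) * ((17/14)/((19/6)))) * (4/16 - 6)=-7436206004905105719/543924389794938880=-13.67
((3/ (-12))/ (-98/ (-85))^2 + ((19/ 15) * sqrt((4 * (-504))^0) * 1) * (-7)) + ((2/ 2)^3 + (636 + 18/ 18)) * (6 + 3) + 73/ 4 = 3314068757/ 576240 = 5751.20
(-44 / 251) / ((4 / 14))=-154 / 251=-0.61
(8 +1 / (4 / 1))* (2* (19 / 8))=627 / 16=39.19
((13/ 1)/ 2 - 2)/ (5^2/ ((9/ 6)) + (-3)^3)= -27/ 62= -0.44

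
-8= -8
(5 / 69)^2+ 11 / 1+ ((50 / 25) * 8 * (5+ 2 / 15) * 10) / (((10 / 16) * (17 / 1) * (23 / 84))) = 118704412 / 404685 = 293.33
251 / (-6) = -251 / 6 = -41.83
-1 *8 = -8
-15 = -15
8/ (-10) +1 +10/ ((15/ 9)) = 31/ 5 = 6.20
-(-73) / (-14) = -73 / 14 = -5.21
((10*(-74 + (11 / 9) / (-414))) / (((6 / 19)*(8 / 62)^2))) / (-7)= 25173226825 / 1251936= 20107.44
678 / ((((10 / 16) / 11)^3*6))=77006336 / 125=616050.69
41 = 41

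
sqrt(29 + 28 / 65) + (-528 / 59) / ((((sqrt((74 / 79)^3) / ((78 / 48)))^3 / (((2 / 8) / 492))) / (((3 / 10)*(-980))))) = sqrt(124345) / 65 + 138372071306469*sqrt(5846) / 1374150918004736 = 13.12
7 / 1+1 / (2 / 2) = 8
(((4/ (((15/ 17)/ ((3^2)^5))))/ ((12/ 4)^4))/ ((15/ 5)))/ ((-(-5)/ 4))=22032/ 25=881.28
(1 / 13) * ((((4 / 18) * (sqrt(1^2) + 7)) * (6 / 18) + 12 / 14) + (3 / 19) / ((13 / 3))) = 69379 / 606879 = 0.11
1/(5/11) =11/5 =2.20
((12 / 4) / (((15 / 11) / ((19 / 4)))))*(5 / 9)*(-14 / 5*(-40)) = 5852 / 9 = 650.22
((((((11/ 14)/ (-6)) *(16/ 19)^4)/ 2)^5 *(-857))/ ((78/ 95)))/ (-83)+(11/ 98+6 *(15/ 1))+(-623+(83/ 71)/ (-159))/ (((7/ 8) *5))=-10292852840306022796624312008767741114137/ 196843829377506914040243307952314034898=-52.29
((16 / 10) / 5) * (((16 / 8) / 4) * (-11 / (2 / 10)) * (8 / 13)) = -5.42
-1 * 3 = -3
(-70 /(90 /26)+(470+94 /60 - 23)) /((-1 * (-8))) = 38551 /720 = 53.54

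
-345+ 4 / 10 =-1723 / 5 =-344.60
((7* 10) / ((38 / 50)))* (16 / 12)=122.81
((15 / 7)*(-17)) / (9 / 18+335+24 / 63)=-1530 / 14107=-0.11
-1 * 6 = -6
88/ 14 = 44/ 7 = 6.29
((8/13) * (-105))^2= 705600/169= 4175.15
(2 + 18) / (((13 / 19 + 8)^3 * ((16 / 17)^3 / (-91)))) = -3066542297 / 919987200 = -3.33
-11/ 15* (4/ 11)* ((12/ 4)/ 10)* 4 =-8/ 25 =-0.32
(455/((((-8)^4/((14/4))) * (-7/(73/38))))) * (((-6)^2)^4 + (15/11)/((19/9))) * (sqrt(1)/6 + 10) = -1822004.61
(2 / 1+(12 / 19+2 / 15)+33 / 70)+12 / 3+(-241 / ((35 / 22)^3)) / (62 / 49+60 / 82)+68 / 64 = -17346196039 / 800394000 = -21.67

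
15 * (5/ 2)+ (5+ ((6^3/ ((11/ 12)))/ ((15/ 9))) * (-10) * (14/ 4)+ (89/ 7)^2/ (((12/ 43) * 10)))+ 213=-299787787/ 64680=-4634.94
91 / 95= 0.96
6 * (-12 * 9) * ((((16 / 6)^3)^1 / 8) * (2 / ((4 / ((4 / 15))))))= -1024 / 5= -204.80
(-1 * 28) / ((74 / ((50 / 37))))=-700 / 1369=-0.51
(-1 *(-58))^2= 3364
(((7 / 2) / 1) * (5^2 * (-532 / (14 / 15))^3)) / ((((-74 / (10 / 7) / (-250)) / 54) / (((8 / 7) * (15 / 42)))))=-3125131875000000 / 1813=-1723735176503.03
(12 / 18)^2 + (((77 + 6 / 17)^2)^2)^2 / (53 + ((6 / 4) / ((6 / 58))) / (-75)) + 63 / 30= 120709038641537535706977484369 / 4972947722114490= 24273136454813.21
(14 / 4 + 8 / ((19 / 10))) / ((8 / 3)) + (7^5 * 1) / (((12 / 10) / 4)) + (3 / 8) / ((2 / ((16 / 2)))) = 56027.72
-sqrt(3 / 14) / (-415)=sqrt(42) / 5810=0.00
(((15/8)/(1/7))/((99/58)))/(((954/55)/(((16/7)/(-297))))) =-0.00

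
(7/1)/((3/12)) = 28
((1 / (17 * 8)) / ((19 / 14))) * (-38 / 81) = -7 / 2754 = -0.00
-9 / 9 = -1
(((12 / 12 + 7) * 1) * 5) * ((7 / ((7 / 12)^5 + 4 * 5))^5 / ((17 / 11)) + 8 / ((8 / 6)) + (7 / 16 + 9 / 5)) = 34794668377450174310947122714794523541 / 105555566386569256065007280044848238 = 329.63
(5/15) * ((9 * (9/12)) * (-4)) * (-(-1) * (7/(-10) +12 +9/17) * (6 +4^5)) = -1864197/17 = -109658.65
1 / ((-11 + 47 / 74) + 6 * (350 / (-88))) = -407 / 13931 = -0.03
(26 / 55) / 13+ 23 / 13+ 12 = 9871 / 715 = 13.81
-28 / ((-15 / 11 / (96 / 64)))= 154 / 5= 30.80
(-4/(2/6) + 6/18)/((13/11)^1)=-385/39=-9.87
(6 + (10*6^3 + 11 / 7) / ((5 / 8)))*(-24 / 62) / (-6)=242516 / 1085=223.52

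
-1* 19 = -19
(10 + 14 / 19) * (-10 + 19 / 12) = -1717 / 19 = -90.37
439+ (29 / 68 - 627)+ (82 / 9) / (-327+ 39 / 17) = -79220399 / 422280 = -187.60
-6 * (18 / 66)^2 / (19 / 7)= -0.16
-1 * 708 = -708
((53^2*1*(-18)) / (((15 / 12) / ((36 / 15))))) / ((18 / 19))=-2561808 / 25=-102472.32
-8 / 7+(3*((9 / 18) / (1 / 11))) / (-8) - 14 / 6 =-1861 / 336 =-5.54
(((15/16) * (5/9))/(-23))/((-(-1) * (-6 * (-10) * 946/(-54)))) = 15/696256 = 0.00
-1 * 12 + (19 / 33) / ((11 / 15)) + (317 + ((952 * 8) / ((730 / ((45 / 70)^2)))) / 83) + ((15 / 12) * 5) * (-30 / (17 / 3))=237955741699 / 872435410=272.75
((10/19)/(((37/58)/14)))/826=580/41477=0.01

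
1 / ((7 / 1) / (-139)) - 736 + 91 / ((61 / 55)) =-287716 / 427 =-673.81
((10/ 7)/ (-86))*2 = -10/ 301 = -0.03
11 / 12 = 0.92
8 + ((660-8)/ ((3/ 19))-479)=3658.33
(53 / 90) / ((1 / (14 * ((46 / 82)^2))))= 196259 / 75645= 2.59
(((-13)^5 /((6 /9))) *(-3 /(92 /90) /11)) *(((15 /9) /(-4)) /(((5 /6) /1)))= -150373665 /2024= -74295.29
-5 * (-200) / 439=2.28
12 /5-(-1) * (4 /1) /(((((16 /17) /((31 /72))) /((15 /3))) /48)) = 13247 /30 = 441.57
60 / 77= 0.78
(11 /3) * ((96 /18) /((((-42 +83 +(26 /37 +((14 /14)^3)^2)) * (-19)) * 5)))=-1628 /337725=-0.00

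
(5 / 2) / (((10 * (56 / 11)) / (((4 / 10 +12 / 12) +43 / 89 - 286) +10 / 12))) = -8320037 / 598080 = -13.91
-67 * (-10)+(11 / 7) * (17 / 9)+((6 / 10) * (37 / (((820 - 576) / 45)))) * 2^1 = 5235371 / 7686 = 681.16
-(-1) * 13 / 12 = 13 / 12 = 1.08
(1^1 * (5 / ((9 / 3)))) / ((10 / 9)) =3 / 2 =1.50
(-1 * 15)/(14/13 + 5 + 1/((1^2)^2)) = -195/92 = -2.12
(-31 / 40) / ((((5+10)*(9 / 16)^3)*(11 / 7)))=-0.18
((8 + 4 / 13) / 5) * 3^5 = 26244 / 65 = 403.75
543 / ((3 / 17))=3077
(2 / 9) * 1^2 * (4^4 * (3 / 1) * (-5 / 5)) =-512 / 3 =-170.67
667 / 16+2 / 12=2009 / 48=41.85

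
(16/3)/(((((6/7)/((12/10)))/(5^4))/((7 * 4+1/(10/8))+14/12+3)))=1384600/9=153844.44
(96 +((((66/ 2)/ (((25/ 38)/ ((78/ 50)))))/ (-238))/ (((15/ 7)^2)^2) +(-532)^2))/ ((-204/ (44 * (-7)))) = 1302904896991313/ 3048046875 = 427455.66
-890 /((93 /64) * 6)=-28480 /279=-102.08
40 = 40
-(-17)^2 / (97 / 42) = -125.13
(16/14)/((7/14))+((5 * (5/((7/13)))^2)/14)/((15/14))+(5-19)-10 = 7.03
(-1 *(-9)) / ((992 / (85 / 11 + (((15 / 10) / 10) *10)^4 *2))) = 14139 / 87296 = 0.16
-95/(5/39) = -741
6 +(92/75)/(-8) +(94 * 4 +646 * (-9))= -814823/150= -5432.15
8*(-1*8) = -64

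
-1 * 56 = -56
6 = 6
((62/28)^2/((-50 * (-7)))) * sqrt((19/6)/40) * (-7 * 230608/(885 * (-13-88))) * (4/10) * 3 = 1978699 * sqrt(285)/391059375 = 0.09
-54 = -54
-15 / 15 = -1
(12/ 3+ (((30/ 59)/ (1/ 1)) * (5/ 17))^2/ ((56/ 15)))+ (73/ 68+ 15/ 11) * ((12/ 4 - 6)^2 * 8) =27806306761/ 154925386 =179.48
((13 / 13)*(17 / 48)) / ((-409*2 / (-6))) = 17 / 6544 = 0.00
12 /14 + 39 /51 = 193 /119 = 1.62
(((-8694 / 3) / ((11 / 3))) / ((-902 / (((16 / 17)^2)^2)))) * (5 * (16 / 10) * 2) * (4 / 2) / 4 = 2279079936 / 414347681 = 5.50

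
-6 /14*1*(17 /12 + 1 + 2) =-53 /28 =-1.89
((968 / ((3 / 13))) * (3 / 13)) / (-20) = -48.40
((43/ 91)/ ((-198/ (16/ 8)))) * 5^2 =-1075/ 9009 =-0.12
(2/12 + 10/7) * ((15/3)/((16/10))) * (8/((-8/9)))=-5025/112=-44.87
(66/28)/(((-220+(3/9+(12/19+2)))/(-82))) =77121/86597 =0.89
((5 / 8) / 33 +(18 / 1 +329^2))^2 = 816838178105161 / 69696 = 11720015181.72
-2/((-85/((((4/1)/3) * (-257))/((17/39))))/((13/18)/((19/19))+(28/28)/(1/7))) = -1857596/13005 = -142.84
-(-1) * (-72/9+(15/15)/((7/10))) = -46/7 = -6.57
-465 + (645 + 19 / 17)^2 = 120513871 / 289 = 417003.01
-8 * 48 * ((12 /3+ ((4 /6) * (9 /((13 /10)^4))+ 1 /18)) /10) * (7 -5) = -472.81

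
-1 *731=-731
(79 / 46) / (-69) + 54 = 171317 / 3174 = 53.98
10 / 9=1.11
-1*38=-38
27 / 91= 0.30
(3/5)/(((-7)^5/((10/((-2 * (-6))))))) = -1/33614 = -0.00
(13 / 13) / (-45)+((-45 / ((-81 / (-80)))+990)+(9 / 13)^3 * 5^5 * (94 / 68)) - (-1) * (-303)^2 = 105534750089 / 1120470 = 94187.93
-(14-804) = 790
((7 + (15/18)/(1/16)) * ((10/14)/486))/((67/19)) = 5795/683802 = 0.01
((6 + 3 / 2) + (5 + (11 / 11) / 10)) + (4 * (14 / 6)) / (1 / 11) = 1729 / 15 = 115.27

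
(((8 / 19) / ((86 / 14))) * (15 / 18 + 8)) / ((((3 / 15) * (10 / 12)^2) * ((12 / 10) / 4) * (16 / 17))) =12614 / 817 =15.44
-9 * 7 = -63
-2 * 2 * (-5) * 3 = 60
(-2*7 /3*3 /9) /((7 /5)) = -10 /9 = -1.11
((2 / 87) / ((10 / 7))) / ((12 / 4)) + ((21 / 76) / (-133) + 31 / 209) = 3142703 / 20728620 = 0.15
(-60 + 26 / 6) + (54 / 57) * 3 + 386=18991 / 57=333.18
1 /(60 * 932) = 1 /55920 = 0.00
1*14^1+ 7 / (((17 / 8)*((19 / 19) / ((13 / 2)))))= 602 / 17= 35.41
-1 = -1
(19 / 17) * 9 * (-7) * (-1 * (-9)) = -10773 / 17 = -633.71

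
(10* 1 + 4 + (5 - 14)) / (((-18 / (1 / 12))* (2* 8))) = -5 / 3456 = -0.00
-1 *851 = -851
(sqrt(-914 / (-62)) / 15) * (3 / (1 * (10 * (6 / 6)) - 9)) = sqrt(14167) / 155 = 0.77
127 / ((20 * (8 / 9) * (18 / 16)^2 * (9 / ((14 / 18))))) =1778 / 3645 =0.49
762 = 762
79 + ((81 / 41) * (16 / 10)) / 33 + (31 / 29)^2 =152168656 / 1896455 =80.24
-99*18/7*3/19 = -40.20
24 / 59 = 0.41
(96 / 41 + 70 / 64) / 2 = 1.72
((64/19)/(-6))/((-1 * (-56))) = -4/399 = -0.01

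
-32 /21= -1.52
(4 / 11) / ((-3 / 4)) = -16 / 33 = -0.48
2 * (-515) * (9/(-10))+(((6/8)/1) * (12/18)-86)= 1683/2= 841.50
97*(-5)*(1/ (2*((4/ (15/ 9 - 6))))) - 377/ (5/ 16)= -113243/ 120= -943.69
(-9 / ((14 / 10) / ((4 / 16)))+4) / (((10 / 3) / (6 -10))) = -201 / 70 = -2.87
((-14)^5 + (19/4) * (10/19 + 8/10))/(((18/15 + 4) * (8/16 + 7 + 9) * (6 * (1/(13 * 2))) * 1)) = -5378177/198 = -27162.51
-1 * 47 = -47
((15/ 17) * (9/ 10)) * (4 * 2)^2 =864/ 17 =50.82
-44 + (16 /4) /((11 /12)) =-436 /11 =-39.64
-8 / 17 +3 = 43 / 17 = 2.53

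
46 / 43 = 1.07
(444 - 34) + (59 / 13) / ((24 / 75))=44115 / 104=424.18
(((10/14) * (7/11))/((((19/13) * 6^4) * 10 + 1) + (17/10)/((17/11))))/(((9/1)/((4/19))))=2600/4632287913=0.00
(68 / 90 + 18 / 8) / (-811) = -541 / 145980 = -0.00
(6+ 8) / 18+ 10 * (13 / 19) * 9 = 62.36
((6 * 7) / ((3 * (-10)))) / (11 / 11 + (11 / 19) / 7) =-931 / 720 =-1.29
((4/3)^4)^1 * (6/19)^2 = 1024/3249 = 0.32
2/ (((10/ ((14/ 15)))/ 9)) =42/ 25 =1.68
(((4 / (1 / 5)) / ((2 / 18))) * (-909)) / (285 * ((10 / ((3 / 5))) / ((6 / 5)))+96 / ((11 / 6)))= -5399460 / 132353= -40.80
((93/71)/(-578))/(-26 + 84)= -93/2380204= -0.00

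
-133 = -133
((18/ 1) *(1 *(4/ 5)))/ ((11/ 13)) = 17.02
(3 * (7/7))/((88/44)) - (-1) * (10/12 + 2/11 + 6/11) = 101/33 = 3.06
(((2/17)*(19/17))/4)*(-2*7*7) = -931/289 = -3.22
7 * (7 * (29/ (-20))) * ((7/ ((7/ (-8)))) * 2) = 5684/ 5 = 1136.80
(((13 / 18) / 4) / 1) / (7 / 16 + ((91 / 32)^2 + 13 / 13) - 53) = -1664 / 400671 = -0.00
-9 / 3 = -3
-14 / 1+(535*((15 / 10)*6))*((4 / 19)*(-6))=-115826 / 19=-6096.11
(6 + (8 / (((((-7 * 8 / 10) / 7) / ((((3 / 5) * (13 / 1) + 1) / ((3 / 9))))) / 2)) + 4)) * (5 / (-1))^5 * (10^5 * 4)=647500000000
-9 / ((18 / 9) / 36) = -162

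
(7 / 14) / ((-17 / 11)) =-11 / 34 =-0.32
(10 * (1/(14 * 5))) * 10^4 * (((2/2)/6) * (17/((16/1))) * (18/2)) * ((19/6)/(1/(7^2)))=1413125/4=353281.25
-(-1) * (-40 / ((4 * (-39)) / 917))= 9170 / 39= 235.13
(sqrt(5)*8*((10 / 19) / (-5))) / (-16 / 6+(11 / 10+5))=-480*sqrt(5) / 1957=-0.55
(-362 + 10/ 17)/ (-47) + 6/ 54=56095/ 7191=7.80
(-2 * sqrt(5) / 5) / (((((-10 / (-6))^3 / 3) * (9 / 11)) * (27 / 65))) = -286 * sqrt(5) / 375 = -1.71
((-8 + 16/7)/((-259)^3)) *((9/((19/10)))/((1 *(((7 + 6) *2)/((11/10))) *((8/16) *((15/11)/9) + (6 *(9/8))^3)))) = 4181760/19516704376633009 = 0.00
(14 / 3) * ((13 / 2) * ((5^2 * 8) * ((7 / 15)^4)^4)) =0.03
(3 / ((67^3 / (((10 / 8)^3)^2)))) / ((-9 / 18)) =-46875 / 615962624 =-0.00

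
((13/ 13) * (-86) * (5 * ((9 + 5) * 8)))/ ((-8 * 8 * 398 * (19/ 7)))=10535/ 15124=0.70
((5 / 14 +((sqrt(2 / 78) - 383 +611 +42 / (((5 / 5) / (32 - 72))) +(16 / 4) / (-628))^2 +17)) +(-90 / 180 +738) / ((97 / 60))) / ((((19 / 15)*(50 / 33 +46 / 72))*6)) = 454236687969549045 / 3526265949661 - 150456900*sqrt(39) / 33078487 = 128786.80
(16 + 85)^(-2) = 1 / 10201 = 0.00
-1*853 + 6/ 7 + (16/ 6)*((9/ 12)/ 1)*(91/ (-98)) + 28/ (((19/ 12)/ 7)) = -13874/ 19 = -730.21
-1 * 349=-349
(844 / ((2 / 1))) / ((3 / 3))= 422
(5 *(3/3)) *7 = 35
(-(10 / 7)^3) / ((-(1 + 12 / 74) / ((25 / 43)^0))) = 37000 / 14749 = 2.51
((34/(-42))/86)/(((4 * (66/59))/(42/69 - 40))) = 151453/1827672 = 0.08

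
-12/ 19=-0.63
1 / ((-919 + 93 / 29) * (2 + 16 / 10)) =-145 / 478044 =-0.00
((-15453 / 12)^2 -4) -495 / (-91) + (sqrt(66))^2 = 2414583083 / 1456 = 1658367.50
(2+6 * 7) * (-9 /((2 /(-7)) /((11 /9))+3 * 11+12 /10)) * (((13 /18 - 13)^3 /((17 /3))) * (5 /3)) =13444706275 /2118474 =6346.41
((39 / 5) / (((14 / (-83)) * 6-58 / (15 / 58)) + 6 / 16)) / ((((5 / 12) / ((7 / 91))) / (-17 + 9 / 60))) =6041736 / 56001025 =0.11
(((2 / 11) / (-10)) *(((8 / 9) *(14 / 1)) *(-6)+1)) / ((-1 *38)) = -221 / 6270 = -0.04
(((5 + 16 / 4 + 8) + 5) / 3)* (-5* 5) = -550 / 3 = -183.33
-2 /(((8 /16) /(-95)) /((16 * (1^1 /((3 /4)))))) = 8106.67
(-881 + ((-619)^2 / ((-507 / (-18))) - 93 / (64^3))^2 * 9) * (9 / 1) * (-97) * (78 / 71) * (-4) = 8560964501501518524008003355 / 1339918127202304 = 6389169851277.76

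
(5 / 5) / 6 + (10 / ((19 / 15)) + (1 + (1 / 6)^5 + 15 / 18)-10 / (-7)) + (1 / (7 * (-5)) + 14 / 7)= 9821183 / 738720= 13.29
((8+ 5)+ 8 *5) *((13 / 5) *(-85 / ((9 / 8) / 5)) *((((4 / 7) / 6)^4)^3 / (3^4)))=-1919057920 / 5362398255800861289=-0.00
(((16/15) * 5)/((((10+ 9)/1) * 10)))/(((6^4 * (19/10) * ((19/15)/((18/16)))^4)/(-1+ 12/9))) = 455625/192699928576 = 0.00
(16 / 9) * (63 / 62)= 56 / 31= 1.81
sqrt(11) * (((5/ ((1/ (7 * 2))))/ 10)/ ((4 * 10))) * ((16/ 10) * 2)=14 * sqrt(11)/ 25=1.86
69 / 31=2.23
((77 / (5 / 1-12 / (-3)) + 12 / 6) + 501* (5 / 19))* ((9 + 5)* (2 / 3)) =681800 / 513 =1329.04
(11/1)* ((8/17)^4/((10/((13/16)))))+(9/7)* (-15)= -56248547/2923235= -19.24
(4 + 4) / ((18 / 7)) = 28 / 9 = 3.11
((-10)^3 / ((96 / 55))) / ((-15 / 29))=39875 / 36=1107.64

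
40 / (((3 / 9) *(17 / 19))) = 2280 / 17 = 134.12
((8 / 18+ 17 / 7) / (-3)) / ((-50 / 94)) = 8507 / 4725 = 1.80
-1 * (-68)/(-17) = -4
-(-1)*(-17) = -17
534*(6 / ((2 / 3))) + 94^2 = 13642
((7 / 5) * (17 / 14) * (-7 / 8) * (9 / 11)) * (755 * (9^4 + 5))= -530930043 / 88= -6033295.94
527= 527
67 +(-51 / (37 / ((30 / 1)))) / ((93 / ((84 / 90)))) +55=139458 / 1147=121.59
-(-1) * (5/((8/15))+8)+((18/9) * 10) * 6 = 1099/8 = 137.38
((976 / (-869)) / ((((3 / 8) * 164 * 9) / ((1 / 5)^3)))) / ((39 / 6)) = -3904 / 1563222375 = -0.00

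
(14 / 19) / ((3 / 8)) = 1.96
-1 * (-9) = 9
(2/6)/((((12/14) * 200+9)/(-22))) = -154/3789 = -0.04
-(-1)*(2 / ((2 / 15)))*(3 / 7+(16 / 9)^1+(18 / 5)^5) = 119477159 / 13125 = 9103.02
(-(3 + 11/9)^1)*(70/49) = -380/63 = -6.03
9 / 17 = 0.53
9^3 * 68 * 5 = 247860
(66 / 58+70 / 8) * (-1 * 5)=-5735 / 116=-49.44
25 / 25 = 1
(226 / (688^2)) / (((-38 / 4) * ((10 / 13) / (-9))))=13221 / 22483840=0.00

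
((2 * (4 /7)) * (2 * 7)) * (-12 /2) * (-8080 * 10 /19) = 7756800 /19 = 408252.63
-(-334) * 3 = 1002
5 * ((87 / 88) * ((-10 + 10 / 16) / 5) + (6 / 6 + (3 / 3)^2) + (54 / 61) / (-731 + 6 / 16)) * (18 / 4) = 327780063 / 100403072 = 3.26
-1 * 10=-10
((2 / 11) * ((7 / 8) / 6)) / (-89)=-7 / 23496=-0.00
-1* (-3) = 3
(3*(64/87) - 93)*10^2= -263300/29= -9079.31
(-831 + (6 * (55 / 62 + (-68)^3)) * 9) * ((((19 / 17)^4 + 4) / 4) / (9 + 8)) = -211466352345 / 152303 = -1388458.22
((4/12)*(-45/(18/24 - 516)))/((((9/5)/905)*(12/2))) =45250/18549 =2.44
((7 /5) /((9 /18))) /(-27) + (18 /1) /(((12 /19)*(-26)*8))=-13519 /56160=-0.24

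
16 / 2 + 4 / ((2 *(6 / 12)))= 12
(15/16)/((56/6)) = 45/448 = 0.10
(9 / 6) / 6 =1 / 4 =0.25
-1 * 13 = -13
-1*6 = -6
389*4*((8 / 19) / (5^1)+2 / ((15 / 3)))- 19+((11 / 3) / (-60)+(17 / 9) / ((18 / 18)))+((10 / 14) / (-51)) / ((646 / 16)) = 5093925761 / 6918660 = 736.26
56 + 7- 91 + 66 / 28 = -359 / 14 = -25.64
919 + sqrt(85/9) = sqrt(85)/3 + 919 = 922.07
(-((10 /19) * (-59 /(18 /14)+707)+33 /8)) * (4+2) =-481643 /228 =-2112.47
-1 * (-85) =85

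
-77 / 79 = -0.97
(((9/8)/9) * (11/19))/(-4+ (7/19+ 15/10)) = -11/324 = -0.03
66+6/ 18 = 199/ 3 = 66.33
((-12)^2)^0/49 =1/49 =0.02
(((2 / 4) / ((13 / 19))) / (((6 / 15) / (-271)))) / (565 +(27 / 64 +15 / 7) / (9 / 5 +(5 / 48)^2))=-751893023 / 860205580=-0.87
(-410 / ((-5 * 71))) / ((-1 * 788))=-41 / 27974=-0.00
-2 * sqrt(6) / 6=-sqrt(6) / 3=-0.82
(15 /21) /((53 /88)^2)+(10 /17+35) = 12554355 /334271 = 37.56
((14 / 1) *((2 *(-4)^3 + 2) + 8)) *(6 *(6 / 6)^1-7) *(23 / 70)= 2714 / 5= 542.80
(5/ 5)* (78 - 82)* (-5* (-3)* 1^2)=-60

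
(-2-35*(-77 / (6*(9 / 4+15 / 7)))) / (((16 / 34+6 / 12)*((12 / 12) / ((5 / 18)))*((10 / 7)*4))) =5.02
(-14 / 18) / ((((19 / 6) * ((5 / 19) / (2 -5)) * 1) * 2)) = 7 / 5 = 1.40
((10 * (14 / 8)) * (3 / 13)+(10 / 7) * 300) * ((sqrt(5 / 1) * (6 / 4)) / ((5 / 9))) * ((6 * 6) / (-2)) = -3826521 * sqrt(5) / 182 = -47012.97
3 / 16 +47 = 47.19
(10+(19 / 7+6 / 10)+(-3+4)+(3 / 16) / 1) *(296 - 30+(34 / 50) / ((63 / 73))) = 1137457037 / 294000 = 3868.90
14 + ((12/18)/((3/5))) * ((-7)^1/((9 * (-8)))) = 4571/324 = 14.11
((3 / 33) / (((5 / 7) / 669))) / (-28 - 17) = -1561 / 825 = -1.89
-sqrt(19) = -4.36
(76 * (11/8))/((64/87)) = 18183/128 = 142.05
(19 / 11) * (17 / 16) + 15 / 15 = 499 / 176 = 2.84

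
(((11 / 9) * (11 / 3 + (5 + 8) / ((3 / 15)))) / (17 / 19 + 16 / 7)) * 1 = 26.39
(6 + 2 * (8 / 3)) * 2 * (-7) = -476 / 3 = -158.67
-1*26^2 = -676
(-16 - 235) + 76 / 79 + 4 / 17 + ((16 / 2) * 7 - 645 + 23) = -1095623 / 1343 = -815.80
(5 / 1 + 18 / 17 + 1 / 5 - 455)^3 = -55493810110207 / 614125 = -90362401.97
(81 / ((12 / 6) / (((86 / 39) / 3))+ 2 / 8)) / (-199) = -13932 / 101689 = -0.14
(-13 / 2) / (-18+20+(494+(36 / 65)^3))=-3570125 / 272521312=-0.01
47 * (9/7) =423/7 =60.43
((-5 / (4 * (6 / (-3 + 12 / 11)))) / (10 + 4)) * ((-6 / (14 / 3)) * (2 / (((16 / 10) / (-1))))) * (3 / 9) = 75 / 4928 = 0.02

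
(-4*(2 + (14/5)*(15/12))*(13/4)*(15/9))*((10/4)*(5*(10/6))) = -89375/36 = -2482.64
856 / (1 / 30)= 25680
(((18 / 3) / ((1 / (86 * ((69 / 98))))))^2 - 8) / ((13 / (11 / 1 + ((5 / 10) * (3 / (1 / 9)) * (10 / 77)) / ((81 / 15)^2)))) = 7286614556024 / 64891827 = 112288.63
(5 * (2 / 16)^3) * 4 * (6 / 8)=15 / 512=0.03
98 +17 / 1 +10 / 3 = 355 / 3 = 118.33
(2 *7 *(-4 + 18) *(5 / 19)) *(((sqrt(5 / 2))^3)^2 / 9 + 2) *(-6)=-65905 / 57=-1156.23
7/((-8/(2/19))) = -7/76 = -0.09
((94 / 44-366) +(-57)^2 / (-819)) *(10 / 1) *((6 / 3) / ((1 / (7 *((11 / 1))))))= -7363970 / 13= -566459.23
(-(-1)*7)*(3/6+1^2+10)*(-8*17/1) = -10948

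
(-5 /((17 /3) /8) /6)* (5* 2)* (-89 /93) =11.26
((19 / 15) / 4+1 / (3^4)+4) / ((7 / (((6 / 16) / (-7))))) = -7013 / 211680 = -0.03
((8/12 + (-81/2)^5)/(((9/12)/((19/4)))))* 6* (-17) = 3378694063897/48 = 70389459664.52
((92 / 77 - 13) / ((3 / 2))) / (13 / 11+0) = -606 / 91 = -6.66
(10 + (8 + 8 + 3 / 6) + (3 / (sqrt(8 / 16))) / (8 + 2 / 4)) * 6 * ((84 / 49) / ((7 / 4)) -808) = -6287496 / 49 -1423584 * sqrt(2) / 833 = -130733.11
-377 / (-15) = 377 / 15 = 25.13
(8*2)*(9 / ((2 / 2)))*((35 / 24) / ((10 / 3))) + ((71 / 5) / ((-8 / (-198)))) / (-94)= 111411 / 1880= 59.26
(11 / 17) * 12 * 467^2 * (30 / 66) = 13085340 / 17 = 769725.88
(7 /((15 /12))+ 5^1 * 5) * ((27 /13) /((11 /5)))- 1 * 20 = 1271 /143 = 8.89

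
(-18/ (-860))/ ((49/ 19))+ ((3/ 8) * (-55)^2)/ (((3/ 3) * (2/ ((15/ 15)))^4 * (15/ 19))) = 89.81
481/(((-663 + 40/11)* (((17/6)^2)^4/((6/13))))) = -4101622272/50595168719573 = -0.00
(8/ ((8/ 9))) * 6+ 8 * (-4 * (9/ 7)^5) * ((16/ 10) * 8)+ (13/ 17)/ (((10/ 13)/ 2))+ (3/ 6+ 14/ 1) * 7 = -3661726157/ 2857190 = -1281.58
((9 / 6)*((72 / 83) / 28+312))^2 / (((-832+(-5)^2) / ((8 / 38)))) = -98598192300 / 1725274271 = -57.15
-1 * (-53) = 53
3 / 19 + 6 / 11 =147 / 209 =0.70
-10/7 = -1.43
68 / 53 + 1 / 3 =257 / 159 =1.62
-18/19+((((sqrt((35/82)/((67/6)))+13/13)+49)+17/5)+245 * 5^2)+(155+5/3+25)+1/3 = sqrt(288435)/2747+604148/95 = 6359.65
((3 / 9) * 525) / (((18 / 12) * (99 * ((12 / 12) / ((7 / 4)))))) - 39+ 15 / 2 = -8743 / 297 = -29.44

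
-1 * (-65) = 65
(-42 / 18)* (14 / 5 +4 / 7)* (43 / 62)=-5.46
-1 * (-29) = 29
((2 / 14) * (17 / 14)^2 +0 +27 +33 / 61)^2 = 770.15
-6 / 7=-0.86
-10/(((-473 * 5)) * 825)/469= 2/183015525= 0.00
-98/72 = -1.36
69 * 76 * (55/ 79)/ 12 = 24035/ 79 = 304.24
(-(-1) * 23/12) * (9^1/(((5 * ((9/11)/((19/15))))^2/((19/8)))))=19088597/4860000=3.93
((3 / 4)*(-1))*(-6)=9 / 2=4.50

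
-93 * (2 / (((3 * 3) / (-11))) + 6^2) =-9362 / 3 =-3120.67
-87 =-87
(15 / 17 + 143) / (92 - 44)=1223 / 408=3.00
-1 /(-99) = 1 /99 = 0.01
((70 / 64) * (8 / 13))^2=1225 / 2704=0.45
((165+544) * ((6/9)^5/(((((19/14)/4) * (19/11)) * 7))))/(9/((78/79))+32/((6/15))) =51910144/203254191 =0.26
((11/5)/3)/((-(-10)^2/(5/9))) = -11/2700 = -0.00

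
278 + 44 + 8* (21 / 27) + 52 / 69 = 68098 / 207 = 328.98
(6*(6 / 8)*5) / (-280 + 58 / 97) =-1455 / 18068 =-0.08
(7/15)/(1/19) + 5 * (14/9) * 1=749/45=16.64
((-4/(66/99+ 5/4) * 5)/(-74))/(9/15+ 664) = 600/2827873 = 0.00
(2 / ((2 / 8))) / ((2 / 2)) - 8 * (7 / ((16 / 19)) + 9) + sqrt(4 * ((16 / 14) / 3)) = -129.27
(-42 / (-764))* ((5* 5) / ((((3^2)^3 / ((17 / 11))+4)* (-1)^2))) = 8925 / 3089234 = 0.00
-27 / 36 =-0.75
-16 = -16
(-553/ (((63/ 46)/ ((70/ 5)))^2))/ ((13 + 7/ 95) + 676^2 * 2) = -222328120/ 3516480621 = -0.06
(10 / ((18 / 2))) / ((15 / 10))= 20 / 27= 0.74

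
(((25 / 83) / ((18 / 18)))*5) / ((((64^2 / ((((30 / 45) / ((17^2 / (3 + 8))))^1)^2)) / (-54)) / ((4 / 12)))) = -15125 / 3549308416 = -0.00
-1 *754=-754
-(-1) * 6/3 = 2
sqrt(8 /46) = 2* sqrt(23) /23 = 0.42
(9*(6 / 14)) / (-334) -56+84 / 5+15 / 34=-3852418 / 99365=-38.77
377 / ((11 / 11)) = 377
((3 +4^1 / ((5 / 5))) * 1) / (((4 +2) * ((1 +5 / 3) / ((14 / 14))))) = 7 / 16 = 0.44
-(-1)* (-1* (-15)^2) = -225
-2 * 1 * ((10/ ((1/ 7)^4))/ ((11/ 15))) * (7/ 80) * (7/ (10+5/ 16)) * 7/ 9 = -3294172/ 1089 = -3024.95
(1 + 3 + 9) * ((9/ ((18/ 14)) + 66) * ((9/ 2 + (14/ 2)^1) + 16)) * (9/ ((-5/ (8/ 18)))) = -20878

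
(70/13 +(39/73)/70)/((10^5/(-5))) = -358207/1328600000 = -0.00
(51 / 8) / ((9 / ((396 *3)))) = 1683 / 2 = 841.50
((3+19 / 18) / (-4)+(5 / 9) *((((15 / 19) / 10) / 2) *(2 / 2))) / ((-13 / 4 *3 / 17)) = 23069 / 13338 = 1.73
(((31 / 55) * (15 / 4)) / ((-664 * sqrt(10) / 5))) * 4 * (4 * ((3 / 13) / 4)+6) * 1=-7533 * sqrt(10) / 189904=-0.13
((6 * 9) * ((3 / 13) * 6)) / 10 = 486 / 65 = 7.48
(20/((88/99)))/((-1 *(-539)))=45/1078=0.04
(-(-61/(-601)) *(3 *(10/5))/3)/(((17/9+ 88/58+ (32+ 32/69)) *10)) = -366183/647057635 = -0.00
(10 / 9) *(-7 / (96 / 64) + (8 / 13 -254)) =-100640 / 351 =-286.72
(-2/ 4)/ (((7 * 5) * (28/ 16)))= -2/ 245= -0.01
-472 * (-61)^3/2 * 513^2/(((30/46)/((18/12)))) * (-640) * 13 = -269766116853951744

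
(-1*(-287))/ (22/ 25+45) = 7175/ 1147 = 6.26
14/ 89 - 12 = -1054/ 89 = -11.84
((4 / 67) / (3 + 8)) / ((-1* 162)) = -2 / 59697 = -0.00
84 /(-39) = -2.15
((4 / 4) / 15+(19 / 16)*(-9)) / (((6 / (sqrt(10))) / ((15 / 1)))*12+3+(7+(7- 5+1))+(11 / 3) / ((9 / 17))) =-154278225 / 287764384+1858221*sqrt(10) / 143882192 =-0.50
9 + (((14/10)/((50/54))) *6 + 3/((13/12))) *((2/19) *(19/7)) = 140859/11375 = 12.38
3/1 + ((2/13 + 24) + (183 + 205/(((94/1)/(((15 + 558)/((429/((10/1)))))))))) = 1608219/6721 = 239.28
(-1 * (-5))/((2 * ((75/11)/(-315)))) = -115.50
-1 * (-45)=45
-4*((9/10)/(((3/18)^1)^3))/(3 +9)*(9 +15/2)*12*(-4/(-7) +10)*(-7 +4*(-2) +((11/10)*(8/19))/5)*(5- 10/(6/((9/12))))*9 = 226903025844/3325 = 68241511.53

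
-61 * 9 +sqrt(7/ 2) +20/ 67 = -546.83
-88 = -88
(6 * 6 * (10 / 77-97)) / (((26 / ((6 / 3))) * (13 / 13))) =-268.26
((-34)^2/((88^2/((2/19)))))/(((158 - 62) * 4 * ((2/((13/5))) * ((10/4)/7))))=0.00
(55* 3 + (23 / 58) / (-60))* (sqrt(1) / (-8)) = -574177 / 27840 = -20.62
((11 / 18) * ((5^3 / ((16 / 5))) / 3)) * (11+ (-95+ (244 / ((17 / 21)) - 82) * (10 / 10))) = 7913125 / 7344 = 1077.50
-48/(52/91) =-84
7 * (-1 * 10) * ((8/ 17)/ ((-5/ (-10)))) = -1120/ 17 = -65.88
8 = 8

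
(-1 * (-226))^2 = 51076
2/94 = 1/47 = 0.02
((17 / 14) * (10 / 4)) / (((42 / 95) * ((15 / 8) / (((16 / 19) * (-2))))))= -2720 / 441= -6.17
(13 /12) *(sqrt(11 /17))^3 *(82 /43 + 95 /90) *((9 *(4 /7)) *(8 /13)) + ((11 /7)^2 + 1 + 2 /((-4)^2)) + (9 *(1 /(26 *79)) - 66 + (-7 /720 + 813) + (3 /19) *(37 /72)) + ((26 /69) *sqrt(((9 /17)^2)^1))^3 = 755.96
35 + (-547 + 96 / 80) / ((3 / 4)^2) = -42089 / 45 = -935.31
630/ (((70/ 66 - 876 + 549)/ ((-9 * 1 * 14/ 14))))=17.40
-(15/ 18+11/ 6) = -8/ 3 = -2.67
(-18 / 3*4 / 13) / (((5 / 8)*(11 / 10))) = -384 / 143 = -2.69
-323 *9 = -2907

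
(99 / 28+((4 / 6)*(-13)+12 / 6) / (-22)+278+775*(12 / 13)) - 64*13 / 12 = 11145815 / 12012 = 927.89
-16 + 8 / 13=-200 / 13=-15.38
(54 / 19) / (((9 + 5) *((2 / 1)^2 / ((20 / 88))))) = 135 / 11704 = 0.01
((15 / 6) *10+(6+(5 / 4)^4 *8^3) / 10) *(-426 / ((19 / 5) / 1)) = -320778 / 19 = -16883.05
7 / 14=1 / 2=0.50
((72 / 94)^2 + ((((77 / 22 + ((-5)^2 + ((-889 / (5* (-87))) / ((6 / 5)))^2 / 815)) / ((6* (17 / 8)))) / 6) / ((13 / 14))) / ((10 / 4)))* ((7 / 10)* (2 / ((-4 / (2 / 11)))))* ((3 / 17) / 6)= -3189629643773671 / 2280766016182475250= -0.00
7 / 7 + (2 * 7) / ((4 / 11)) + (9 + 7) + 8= 127 / 2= 63.50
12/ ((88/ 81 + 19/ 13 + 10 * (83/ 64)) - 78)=-404352/ 2105437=-0.19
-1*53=-53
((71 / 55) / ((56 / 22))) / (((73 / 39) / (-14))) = -2769 / 730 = -3.79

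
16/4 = 4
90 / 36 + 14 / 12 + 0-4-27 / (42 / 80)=-1087 / 21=-51.76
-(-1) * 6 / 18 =1 / 3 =0.33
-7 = -7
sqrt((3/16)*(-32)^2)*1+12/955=12/955+8*sqrt(3)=13.87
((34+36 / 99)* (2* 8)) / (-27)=-224 / 11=-20.36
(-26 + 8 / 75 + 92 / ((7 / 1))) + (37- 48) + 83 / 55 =-128444 / 5775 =-22.24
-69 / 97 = -0.71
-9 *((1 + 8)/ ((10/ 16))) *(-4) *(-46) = -119232/ 5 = -23846.40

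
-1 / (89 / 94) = -94 / 89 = -1.06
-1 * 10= -10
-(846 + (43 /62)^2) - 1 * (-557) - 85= -1439505 /3844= -374.48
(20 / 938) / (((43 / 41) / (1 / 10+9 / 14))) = 2132 / 141169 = 0.02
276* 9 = 2484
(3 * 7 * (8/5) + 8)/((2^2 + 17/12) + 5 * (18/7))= 17472/7675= 2.28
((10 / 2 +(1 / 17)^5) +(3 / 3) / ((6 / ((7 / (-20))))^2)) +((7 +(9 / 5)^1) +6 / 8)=297558026033 / 20445940800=14.55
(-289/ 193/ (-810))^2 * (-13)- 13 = -317708981473/ 24439068900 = -13.00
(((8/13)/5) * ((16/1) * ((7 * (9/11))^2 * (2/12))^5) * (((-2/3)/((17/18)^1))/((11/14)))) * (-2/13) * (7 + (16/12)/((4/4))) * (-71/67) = -644622689797860150720/54919928787582001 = -11737.50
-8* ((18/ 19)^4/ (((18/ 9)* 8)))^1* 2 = -104976/ 130321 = -0.81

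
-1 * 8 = -8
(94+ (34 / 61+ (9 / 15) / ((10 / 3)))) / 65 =288949 / 198250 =1.46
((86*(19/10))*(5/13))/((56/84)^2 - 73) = -7353/8489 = -0.87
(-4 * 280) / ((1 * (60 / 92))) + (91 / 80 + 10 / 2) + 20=-405887 / 240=-1691.20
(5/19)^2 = 25/361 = 0.07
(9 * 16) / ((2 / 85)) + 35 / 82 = 501875 / 82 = 6120.43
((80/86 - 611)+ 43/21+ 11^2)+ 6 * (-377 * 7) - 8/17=-250551235/15351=-16321.49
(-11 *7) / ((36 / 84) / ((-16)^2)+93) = -137984 / 166659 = -0.83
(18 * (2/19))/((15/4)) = 48/95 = 0.51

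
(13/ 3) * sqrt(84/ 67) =26 * sqrt(1407)/ 201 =4.85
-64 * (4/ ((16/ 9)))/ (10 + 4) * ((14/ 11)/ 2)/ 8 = -9/ 11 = -0.82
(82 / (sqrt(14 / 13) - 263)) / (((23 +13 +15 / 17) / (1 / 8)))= -2383043 / 2255150964 - 697 * sqrt(182) / 2255150964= -0.00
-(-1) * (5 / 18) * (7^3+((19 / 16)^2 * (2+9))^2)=191238445 / 1179648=162.11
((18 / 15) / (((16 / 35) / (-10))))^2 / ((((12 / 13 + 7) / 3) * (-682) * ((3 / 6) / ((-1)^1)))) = 429975 / 561968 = 0.77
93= 93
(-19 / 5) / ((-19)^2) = -1 / 95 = -0.01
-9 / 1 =-9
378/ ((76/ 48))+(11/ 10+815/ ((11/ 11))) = 200419/ 190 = 1054.84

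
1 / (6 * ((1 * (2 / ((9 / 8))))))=3 / 32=0.09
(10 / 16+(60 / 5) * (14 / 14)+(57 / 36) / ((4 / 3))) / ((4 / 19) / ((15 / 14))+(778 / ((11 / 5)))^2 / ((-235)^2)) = 16835197665 / 2999585984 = 5.61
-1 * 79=-79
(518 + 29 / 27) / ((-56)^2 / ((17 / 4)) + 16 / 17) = 47651 / 67824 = 0.70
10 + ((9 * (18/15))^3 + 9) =159839/125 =1278.71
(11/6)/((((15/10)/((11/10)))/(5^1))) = 6.72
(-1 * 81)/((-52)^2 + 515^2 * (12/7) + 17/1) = -189/1067249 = -0.00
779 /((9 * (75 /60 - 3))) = -3116 /63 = -49.46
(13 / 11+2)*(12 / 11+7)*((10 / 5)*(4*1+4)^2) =398720 / 121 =3295.21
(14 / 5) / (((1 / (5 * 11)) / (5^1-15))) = -1540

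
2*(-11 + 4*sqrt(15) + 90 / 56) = 12.20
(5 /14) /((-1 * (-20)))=1 /56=0.02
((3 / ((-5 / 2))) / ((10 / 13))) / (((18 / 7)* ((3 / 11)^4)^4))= -4181425417585066651 / 6457008150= -647579392.88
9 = 9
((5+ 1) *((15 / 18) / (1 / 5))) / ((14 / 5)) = 125 / 14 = 8.93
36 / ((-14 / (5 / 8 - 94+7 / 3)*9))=2185 / 84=26.01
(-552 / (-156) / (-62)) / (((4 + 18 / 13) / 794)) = -9131 / 1085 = -8.42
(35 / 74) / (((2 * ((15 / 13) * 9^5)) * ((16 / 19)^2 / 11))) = 361361 / 6711745536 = 0.00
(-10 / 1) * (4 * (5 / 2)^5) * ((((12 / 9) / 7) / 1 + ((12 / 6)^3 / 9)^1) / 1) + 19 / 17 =-4514428 / 1071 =-4215.15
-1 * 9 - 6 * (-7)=33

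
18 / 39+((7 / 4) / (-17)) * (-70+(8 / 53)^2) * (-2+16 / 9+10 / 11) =6518684 / 1205061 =5.41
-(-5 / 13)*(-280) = -1400 / 13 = -107.69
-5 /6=-0.83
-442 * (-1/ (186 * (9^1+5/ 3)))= 221/ 992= 0.22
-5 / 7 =-0.71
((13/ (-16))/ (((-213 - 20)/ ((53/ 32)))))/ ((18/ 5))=3445/ 2147328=0.00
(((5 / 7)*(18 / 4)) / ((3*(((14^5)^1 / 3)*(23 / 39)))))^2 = 3080025 / 29991079646531584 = 0.00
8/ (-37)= -8/ 37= -0.22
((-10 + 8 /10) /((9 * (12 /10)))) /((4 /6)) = -23 /18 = -1.28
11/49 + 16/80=104/245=0.42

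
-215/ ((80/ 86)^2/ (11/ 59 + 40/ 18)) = -598.45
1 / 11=0.09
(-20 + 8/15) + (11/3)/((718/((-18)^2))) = -95918/5385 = -17.81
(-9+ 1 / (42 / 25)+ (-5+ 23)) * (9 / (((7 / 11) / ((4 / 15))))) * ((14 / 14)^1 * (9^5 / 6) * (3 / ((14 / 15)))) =785292651 / 686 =1144741.47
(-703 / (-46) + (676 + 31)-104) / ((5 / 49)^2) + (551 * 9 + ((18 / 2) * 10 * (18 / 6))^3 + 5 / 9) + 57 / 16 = 1635079998727 / 82800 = 19747342.98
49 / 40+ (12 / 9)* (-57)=-2991 / 40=-74.78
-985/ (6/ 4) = -1970/ 3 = -656.67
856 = 856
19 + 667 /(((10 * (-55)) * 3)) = 30683 /1650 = 18.60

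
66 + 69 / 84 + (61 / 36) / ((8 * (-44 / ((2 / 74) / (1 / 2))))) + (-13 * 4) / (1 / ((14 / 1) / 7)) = -61011355 / 1641024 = -37.18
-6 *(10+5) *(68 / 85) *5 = -360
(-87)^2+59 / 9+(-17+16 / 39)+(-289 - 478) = 794660 / 117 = 6791.97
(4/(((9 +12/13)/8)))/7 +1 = 1319/903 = 1.46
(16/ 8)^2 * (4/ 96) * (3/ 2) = 1/ 4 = 0.25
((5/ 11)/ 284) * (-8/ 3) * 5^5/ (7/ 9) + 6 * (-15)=-585780/ 5467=-107.15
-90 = -90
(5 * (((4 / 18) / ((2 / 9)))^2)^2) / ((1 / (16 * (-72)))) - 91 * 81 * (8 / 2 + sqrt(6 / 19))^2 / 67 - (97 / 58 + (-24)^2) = -600466285 / 73834 - 58968 * sqrt(114) / 1273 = -8627.24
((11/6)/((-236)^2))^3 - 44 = -1642020010901764813/37318636611403776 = -44.00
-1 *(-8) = 8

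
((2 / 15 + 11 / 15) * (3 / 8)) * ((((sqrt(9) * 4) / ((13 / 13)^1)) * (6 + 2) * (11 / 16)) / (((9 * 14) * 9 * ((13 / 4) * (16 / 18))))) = 11 / 1680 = 0.01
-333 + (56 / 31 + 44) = -8903 / 31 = -287.19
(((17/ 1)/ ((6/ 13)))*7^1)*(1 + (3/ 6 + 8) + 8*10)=276913/ 12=23076.08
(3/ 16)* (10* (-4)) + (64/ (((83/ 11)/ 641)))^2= 407278292057/ 13778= 29560044.42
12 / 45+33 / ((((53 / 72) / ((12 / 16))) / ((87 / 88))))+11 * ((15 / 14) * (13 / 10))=543463 / 11130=48.83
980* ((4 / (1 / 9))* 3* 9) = 952560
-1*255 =-255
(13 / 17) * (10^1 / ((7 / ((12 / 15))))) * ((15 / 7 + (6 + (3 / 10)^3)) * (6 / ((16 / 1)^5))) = 2230371 / 54591488000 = 0.00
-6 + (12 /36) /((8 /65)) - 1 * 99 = -2455 /24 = -102.29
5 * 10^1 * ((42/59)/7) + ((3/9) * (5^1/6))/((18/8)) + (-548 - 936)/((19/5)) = -34987270/90801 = -385.32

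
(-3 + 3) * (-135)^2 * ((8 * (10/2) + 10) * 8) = 0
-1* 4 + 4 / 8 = -7 / 2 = -3.50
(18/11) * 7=126/11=11.45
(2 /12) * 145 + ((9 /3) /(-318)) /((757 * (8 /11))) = 46540327 /1925808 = 24.17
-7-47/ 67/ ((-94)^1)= -937/ 134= -6.99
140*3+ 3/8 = 3363/8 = 420.38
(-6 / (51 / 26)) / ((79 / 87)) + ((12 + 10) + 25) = 43.63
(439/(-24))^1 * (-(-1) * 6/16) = -439/64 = -6.86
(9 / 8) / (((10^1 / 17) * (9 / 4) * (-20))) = -17 / 400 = -0.04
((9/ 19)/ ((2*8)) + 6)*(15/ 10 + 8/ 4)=12831/ 608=21.10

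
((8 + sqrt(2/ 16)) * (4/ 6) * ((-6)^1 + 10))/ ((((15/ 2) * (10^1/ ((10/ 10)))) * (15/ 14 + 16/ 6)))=28 * sqrt(2)/ 11775 + 896/ 11775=0.08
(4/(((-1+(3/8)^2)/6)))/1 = -1536/55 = -27.93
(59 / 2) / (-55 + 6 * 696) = 59 / 8242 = 0.01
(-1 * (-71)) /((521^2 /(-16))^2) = 18176 /73680216481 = 0.00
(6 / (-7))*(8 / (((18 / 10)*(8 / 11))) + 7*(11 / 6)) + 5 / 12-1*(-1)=-415 / 28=-14.82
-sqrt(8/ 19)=-2* sqrt(38)/ 19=-0.65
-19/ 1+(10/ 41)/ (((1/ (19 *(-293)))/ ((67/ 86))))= -1898442/ 1763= -1076.82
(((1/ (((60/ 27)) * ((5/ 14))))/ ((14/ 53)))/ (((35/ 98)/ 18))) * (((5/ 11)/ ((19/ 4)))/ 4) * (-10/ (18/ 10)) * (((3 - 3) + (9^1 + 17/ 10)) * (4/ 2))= -714546/ 1045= -683.78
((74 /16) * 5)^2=534.77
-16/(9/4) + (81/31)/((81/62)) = -46/9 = -5.11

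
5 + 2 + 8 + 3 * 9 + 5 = 47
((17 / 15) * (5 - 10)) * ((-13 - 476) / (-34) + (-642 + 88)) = 18347 / 6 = 3057.83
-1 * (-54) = 54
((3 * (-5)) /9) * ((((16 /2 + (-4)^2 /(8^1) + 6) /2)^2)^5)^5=-7136238463529799405291429847247475681913733120 /3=-2378746154509933135097143000000000000000000000.00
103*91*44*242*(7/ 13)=53740456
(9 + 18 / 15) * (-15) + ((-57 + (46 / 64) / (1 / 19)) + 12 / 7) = -43597 / 224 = -194.63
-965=-965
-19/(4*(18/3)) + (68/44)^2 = 4637/2904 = 1.60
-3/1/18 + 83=497/6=82.83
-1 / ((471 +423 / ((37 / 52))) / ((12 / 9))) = -148 / 118269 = -0.00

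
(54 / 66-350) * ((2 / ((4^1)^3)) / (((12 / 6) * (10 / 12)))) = -11523 / 1760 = -6.55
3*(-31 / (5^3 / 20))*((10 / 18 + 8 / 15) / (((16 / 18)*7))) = -651 / 250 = -2.60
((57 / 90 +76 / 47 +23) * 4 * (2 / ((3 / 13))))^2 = 3427519038736 / 4473225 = 766229.97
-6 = -6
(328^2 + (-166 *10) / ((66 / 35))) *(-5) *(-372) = 2183157640 / 11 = 198468876.36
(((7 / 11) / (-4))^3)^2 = 117649 / 7256313856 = 0.00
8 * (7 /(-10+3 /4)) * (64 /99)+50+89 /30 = 1796809 /36630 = 49.05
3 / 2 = 1.50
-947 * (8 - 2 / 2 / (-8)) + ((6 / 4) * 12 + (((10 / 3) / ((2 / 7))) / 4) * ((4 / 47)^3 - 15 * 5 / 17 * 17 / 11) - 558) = -226243245595 / 27409272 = -8254.26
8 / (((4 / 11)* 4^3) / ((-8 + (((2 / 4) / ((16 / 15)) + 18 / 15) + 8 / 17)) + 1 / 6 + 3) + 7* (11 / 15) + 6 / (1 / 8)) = 29017560 / 161390561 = 0.18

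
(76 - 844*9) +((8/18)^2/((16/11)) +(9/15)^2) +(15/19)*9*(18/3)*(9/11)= -3167679914/423225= -7484.62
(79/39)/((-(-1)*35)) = 79/1365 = 0.06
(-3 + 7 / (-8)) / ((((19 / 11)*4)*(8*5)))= -341 / 24320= -0.01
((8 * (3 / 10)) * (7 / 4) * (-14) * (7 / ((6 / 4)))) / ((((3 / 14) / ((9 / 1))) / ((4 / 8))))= -28812 / 5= -5762.40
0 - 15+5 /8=-115 /8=-14.38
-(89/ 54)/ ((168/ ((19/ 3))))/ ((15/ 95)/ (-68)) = 546193/ 20412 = 26.76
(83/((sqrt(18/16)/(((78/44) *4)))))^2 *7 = 260789984/121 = 2155289.12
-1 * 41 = -41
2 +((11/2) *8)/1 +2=48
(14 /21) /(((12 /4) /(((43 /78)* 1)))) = 43 /351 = 0.12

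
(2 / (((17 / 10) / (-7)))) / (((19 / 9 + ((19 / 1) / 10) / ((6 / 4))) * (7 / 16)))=-1800 / 323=-5.57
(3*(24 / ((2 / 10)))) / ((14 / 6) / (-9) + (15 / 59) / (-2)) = -1146960 / 1231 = -931.73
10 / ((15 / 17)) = 34 / 3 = 11.33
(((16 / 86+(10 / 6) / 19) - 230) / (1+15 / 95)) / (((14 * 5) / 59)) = -4745783 / 28380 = -167.22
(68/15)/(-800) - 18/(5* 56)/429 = -17467/3003000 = -0.01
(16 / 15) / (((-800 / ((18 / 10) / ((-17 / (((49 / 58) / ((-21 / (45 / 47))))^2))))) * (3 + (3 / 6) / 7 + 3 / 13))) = 120393 / 1898082587300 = 0.00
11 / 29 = 0.38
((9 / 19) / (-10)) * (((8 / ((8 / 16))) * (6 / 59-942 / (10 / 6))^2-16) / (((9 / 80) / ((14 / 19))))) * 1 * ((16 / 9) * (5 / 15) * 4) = -3187195185348608 / 848232675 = -3757453.91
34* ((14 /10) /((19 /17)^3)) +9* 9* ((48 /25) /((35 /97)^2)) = 258079180678 /210056875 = 1228.62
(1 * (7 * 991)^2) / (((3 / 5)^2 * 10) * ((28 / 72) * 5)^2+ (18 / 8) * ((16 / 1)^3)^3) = 0.00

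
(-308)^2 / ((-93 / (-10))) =10200.43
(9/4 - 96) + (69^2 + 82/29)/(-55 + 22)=-911479/3828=-238.11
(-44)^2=1936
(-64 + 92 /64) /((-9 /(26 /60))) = 13013 /4320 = 3.01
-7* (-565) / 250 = 791 / 50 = 15.82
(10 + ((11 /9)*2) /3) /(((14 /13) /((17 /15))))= 11.38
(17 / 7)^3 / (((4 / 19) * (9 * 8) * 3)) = 93347 / 296352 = 0.31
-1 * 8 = -8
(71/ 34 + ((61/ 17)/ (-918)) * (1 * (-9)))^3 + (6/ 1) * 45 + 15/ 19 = 3471624057734/ 12382572897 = 280.36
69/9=23/3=7.67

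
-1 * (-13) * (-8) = -104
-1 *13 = -13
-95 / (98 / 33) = -3135 / 98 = -31.99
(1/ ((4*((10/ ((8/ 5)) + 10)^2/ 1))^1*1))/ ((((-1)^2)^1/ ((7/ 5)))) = 28/ 21125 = 0.00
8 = 8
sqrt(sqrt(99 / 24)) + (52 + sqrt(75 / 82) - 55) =-3 + 5 *sqrt(246) / 82 + 66^(1 / 4) / 2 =-0.62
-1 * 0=0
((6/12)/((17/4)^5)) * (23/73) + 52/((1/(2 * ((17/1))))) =183252435624/103649561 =1768.00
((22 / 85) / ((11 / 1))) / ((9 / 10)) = 4 / 153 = 0.03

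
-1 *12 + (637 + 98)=723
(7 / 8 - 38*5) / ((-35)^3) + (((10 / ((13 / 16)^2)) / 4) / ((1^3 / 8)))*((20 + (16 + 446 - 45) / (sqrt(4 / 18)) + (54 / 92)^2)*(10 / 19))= 189004899610547 / 582626317000 + 32025600*sqrt(2) / 3211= 14429.37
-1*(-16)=16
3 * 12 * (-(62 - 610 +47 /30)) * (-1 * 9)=-885222 /5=-177044.40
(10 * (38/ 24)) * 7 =665/ 6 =110.83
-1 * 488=-488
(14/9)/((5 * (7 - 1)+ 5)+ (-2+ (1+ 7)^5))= 14/295209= 0.00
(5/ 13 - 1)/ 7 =-8/ 91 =-0.09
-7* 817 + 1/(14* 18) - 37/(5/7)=-7271203/1260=-5770.80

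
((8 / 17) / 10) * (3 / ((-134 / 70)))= -84 / 1139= -0.07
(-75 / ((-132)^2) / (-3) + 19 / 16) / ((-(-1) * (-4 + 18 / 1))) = 5179 / 60984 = 0.08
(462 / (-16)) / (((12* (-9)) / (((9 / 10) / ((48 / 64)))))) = 77 / 240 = 0.32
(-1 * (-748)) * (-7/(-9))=5236/9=581.78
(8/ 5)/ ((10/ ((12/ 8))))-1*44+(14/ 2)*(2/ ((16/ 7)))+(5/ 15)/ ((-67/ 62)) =-1525327/ 40200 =-37.94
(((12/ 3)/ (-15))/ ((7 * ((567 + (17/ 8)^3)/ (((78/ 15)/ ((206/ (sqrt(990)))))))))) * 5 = -2048 * sqrt(110)/ 81865945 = -0.00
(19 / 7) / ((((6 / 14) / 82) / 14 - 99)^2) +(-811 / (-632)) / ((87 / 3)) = 516508488548827 / 11600108360926488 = 0.04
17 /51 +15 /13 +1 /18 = 361 /234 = 1.54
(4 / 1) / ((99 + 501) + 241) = 0.00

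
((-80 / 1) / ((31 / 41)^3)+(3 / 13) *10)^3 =-354656013076509940531000 / 58087849886994187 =-6105511.11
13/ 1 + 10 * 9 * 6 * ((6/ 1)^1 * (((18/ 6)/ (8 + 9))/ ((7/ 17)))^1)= 1401.57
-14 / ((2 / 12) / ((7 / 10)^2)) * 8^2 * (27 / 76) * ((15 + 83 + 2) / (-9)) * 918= 181367424 / 19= 9545653.89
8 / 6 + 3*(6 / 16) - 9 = -157 / 24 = -6.54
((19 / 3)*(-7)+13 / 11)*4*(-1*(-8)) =-45568 / 33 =-1380.85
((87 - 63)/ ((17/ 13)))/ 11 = 312/ 187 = 1.67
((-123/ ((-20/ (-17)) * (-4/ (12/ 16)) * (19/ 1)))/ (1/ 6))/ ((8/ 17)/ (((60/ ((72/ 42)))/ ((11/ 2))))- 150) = -2239461/ 54237248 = -0.04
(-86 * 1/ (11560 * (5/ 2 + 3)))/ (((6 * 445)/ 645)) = -1849/ 5658620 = -0.00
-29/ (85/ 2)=-58/ 85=-0.68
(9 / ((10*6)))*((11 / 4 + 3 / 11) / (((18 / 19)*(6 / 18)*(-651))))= -361 / 163680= -0.00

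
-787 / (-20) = 787 / 20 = 39.35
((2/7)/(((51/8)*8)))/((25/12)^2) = 96/74375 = 0.00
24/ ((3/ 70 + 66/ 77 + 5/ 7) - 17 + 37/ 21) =-5040/ 2861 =-1.76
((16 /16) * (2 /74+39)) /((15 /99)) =47652 /185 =257.58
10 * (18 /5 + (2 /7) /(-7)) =35.59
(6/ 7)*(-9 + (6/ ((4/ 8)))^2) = 810/ 7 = 115.71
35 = 35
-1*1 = -1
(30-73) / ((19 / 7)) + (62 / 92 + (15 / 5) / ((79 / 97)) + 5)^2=17995467719 / 250913164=71.72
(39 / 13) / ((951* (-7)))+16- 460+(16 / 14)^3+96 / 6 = -426.51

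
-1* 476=-476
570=570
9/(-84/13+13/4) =-468/167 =-2.80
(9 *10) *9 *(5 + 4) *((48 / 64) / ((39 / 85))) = 309825 / 26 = 11916.35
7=7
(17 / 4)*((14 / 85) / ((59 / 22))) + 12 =3617 / 295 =12.26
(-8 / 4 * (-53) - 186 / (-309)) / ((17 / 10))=109800 / 1751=62.71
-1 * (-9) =9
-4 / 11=-0.36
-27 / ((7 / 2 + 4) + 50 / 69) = -3726 / 1135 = -3.28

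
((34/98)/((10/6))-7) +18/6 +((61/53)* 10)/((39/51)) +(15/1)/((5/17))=62.26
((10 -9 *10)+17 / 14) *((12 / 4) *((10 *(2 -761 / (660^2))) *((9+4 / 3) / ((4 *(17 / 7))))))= -29762920727 / 5924160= -5023.99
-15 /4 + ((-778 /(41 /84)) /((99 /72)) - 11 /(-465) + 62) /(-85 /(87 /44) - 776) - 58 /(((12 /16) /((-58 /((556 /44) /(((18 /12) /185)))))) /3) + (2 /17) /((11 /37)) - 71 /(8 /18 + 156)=6.17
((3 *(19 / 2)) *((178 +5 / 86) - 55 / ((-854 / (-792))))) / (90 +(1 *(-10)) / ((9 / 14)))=2393437923 / 49207480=48.64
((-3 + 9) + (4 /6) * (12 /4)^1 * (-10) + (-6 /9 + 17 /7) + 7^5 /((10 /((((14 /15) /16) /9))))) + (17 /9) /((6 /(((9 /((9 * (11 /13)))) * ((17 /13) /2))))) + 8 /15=-157469 /277200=-0.57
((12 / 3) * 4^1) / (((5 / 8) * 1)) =128 / 5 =25.60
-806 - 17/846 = -681893/846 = -806.02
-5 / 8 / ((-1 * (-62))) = -5 / 496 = -0.01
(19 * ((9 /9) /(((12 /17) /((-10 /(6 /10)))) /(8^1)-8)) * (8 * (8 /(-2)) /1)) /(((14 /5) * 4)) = 646000 /95263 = 6.78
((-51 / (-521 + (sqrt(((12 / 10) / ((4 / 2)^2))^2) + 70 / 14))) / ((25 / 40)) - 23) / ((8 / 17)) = -667505 / 13752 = -48.54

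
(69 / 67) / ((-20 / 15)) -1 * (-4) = 865 / 268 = 3.23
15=15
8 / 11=0.73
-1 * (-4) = 4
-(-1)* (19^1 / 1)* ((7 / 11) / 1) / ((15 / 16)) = 2128 / 165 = 12.90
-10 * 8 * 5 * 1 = -400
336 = 336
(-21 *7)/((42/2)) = -7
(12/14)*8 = 48/7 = 6.86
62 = 62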